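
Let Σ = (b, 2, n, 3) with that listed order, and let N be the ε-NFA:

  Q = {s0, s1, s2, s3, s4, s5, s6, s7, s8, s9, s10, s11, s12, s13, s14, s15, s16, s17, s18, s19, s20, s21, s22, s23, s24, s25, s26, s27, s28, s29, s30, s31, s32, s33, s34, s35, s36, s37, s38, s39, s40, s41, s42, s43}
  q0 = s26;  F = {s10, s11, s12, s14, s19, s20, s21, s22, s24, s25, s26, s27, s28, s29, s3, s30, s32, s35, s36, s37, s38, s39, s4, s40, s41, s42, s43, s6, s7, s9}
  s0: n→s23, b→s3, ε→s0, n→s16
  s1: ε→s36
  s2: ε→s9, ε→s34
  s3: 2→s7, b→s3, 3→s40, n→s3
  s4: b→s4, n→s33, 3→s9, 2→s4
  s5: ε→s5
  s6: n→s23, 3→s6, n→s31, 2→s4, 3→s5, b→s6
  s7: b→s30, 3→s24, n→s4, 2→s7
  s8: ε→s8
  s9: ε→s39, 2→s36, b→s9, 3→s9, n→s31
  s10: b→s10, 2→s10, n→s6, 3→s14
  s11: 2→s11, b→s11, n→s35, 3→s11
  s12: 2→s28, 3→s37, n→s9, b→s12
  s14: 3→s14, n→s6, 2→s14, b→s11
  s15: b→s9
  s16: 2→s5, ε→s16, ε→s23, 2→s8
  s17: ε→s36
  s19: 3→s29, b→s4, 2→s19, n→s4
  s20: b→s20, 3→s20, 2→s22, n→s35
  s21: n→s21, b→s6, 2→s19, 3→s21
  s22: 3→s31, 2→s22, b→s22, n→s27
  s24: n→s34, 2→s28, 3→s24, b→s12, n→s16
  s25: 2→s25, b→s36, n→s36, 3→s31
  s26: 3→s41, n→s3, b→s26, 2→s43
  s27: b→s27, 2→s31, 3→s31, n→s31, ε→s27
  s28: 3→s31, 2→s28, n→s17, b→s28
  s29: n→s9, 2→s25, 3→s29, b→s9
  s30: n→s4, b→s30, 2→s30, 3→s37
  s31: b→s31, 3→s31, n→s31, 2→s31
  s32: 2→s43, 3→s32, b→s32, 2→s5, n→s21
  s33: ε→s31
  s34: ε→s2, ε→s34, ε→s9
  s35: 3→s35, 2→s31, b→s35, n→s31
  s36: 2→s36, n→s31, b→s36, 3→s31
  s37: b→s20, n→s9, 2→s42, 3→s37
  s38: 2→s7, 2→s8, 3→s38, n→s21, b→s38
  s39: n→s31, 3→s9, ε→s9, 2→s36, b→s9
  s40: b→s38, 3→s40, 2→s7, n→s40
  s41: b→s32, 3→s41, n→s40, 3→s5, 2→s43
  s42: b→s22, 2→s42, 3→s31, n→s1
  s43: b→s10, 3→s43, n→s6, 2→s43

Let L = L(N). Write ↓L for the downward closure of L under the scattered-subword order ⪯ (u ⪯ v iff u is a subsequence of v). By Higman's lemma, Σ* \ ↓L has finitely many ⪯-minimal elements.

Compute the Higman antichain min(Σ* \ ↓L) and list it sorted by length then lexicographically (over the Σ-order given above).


Antichain: [2nn, n2323, 3bnbn, 2b3bn2].

|Q|=44, |F|=30, |δ|=152 (16 ε).
min D↑ (30 st, q0=0, F={11}): 0:b→0,2→1,n→2,3→3 1:b→4,2→1,n→5,3→1 2:b→2,2→6,n→2,3→7 3:b→8,2→1,n→7,3→3 4:b→4,2→4,n→5,3→9 5:b→5,2→10,n→11,3→5 6:b→12,2→6,n→10,3→13 7:b→14,2→6,n→7,3→7 8:b→8,2→1,n→15,3→8 9:b→16,2→9,n→5,3→9 10:b→10,2→10,n→11,3→17 11:b→11,2→11,n→11,3→11 12:b→12,2→12,n→10,3→18 13:b→19,2→20,n→17,3→13 14:b→14,2→6,n→15,3→14 15:b→5,2→21,n→15,3→15 16:b→16,2→16,n→22,3→16 17:b→17,2→23,n→11,3→17 18:b→24,2→25,n→17,3→18 19:b→19,2→20,n→17,3→18 20:b→20,2→20,n→23,3→11 21:b→10,2→21,n→10,3→26 22:b→22,2→11,n→11,3→22 23:b→23,2→23,n→11,3→11 24:b→24,2→27,n→22,3→24 25:b→27,2→25,n→23,3→11 26:b→17,2→28,n→17,3→26 27:b→27,2→27,n→29,3→11 28:b→23,2→28,n→23,3→11 29:b→29,2→11,n→11,3→11 [Hopcroft].
'2nn': N↓-sim [40, 33, 17, 3] end={s23,s31,s33} ∉↓L; 3/3 del acc.
'n2323': N↓-sim [40, 33, 28, 23, 11, 1] end={s31} ∉↓L; 5/5 single-dels accept.
'3bnbn': run [40, 38, 36, 21, 11, 3] end={s23,s31,s33} — reject; 5/5 single-dels accept.
'2b3bn2': N↓-sim [40, 33, 23, 18, 14, 5, 1] end={s31} — reject; 6/6 single-dels accept.
4 obstructions.


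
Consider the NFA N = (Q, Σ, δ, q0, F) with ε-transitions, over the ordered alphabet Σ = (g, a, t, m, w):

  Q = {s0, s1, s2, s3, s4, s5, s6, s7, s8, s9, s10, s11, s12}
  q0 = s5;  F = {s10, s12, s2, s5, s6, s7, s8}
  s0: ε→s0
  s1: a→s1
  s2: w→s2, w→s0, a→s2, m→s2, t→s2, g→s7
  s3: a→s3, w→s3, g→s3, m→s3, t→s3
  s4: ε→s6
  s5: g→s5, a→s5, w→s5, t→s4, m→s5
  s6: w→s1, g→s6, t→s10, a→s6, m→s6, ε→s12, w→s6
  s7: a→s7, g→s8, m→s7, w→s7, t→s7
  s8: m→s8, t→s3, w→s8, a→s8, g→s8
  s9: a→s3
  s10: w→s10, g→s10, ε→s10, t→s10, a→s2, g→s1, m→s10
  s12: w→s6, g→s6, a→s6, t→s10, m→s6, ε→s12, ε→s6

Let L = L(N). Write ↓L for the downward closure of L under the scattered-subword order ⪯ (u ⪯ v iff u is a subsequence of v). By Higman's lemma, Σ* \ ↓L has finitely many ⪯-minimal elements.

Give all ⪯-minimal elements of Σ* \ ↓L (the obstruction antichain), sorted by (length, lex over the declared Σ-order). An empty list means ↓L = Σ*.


|Q|=13, |F|=7, |δ|=51 (6 ε).
min D↑ (7 st, q0=0, F={6}): 0:g→0,a→0,t→1,m→0,w→0 1:g→1,a→1,t→2,m→1,w→1 2:g→2,a→3,t→2,m→2,w→2 3:g→4,a→3,t→3,m→3,w→3 4:g→5,a→4,t→4,m→4,w→4 5:g→5,a→5,t→6,m→5,w→5 6:g→6,a→6,t→6,m→6,w→6 [Hopcroft].
'ttaggt': N↓-sim [11, 10, 7, 6, 3, 2, 1] end={s3} rej; 6/6 single-dels accept.
1 minimals (antichain).

min(Σ*\↓L) = [ttaggt].


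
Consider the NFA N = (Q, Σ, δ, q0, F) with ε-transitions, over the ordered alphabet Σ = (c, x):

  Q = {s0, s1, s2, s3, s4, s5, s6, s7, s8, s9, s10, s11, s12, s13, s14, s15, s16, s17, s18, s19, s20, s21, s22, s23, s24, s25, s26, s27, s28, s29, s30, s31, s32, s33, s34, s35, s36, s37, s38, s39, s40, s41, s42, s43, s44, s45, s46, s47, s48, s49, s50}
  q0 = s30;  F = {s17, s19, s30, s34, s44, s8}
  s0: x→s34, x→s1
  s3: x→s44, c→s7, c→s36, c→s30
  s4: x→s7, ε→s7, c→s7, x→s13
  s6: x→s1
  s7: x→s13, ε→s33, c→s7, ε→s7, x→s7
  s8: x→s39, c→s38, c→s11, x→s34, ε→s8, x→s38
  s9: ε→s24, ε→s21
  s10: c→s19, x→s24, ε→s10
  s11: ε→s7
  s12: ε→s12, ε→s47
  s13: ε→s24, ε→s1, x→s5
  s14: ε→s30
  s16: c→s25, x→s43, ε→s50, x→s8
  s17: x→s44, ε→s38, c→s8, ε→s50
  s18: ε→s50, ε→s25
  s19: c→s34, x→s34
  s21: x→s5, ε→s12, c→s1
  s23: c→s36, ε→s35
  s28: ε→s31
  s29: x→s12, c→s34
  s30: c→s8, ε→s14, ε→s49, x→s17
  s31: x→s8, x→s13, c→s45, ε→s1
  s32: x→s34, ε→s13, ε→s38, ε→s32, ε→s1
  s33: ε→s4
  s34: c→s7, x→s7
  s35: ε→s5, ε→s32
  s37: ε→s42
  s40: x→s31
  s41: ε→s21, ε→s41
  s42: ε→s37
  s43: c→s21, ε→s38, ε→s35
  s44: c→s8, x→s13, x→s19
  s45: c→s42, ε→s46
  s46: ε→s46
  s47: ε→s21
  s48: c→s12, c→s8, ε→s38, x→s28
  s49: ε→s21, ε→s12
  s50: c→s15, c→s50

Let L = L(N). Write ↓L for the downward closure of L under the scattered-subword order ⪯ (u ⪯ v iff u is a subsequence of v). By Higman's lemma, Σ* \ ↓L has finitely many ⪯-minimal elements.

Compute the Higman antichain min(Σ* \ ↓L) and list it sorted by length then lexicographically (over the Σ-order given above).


|Q|=51, |F|=6, |δ|=95 (43 ε).
min D↑ (7 st, q0=0, F={3}): 0:c→1,x→2 1:c→3,x→4 2:c→1,x→5 3:c→3,x→3 4:c→3,x→3 5:c→1,x→6 6:c→4,x→4 (ε-aug+det+¬).
'cc': run [23, 14, 11] end={s1,s11,s13,s15,s24,s33,s38,s4,s5,s50,s7} — reject; 2/2 single-dels accept.
'cxx': N↓-sim [23, 14, 10, 7] end={s1,s13,s24,s33,s4,s5,s7} — reject; 3/3 del acc.
'xxxcx': N↓-sim [23, 17, 14, 11, 8, 7] end={s1,s13,s24,s33,s4,s5,s7} — reject; 5/5 deletions ∈↓L.
'xxxxc': |S_i|=[23, 17, 14, 11, 8, 7] end={s1,s13,s24,s33,s4,s5,s7} ∉↓L; 5/5 del acc.
'xxxxx': N↓-sim [23, 17, 14, 11, 8, 7] end={s1,s13,s24,s33,s4,s5,s7} ∉↓L; 5/5 del acc.
5 words, ⪯-incomp.

Antichain: [cc, cxx, xxxcx, xxxxc, xxxxx].


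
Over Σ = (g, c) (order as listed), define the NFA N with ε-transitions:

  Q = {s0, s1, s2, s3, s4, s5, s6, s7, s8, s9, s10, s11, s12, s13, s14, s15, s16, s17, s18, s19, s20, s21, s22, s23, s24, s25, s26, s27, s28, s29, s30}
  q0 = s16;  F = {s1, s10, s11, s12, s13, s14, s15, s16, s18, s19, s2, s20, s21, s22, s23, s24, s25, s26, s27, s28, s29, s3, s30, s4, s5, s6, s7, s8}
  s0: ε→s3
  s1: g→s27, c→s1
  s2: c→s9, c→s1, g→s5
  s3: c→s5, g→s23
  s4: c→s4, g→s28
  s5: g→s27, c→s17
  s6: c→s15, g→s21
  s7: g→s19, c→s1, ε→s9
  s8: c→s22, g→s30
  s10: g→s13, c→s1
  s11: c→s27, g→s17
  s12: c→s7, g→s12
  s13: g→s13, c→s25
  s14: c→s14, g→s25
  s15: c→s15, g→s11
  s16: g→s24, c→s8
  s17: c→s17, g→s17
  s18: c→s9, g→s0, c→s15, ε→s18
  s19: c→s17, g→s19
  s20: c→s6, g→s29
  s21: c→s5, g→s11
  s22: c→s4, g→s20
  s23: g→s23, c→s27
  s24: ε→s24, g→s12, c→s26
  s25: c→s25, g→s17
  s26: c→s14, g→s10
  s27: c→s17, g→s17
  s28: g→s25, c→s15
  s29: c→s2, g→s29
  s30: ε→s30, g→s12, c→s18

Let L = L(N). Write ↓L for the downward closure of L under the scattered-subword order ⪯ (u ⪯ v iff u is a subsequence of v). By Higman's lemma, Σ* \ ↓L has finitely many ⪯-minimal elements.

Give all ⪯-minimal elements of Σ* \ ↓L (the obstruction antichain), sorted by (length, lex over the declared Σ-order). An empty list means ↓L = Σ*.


A = [ggcgc, gccgg, gcggcg, cgcgcc, cccggg].

|Q|=31, |F|=28, |δ|=65 (5 ε).
min D↑ (29 st, q0=0, F={22}): 0:g→1,c→2 1:g→3,c→4 2:g→5,c→6 3:g→3,c→7 4:g→8,c→9 5:g→3,c→10 6:g→11,c→12 7:g→13,c→14 8:g→15,c→14 9:g→16,c→9 10:g→17,c→18 11:g→19,c→20 12:g→21,c→12 13:g→13,c→22 14:g→23,c→14 15:g→15,c→16 16:g→22,c→16 17:g→24,c→25 18:g→26,c→18 19:g→19,c→27 20:g→28,c→18 21:g→16,c→18 22:g→22,c→22 23:g→22,c→22 24:g→24,c→23 25:g→23,c→22 26:g→22,c→23 27:g→25,c→14 28:g→26,c→25 (ε-aug+det+¬).
'ggcgc': |S_i|=[31, 27, 18, 9, 4, 1] end={s17} rej; 5/5 del acc.
'gccgg': |S_i|=[31, 27, 21, 9, 4, 1] end={s17} ∉↓L; 5/5 del acc.
'gcggcg': run [31, 27, 21, 13, 7, 3, 1] end={s17} ∉↓L; 6/6 del acc.
'cgcgcc': |S_i|=[31, 29, 24, 17, 9, 3, 1] end={s17} rej; 6/6 single-dels accept.
'cccggg': N↓-sim [31, 29, 23, 14, 8, 4, 1] end={s17} ∉↓L; 6/6 del acc.
5 obstructions.


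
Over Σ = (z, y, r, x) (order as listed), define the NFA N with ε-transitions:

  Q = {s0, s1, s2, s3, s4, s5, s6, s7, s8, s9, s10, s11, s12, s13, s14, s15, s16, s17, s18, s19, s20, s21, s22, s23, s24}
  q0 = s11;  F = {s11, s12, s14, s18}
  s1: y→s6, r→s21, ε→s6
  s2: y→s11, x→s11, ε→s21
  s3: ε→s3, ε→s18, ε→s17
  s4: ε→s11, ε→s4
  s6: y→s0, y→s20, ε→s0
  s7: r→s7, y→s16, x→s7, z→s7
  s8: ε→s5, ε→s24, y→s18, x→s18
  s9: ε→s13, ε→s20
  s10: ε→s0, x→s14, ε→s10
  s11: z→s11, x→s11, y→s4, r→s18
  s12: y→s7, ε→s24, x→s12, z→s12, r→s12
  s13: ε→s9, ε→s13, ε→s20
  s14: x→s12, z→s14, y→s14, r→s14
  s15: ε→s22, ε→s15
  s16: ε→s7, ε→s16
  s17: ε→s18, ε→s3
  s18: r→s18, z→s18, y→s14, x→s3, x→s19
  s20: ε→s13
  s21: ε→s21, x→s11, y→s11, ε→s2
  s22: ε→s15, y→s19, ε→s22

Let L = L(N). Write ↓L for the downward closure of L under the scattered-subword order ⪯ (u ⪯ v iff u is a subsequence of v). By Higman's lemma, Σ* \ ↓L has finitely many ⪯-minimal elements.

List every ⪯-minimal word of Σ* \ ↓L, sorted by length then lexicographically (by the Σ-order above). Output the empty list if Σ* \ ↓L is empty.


|Q|=25, |F|=4, |δ|=62 (29 ε).
min D↑ (5 st, q0=0, F={4}): 0:z→0,y→0,r→1,x→0 1:z→1,y→2,r→1,x→1 2:z→2,y→2,r→2,x→3 3:z→3,y→4,r→3,x→3 4:z→4,y→4,r→4,x→4 [Hopcroft].
'ryxy': N↓-sim [11, 9, 5, 4, 2] end={s16,s7} rej; 4/4 deletions ∈↓L.
1 words, ⪯-incomp.

A = [ryxy].


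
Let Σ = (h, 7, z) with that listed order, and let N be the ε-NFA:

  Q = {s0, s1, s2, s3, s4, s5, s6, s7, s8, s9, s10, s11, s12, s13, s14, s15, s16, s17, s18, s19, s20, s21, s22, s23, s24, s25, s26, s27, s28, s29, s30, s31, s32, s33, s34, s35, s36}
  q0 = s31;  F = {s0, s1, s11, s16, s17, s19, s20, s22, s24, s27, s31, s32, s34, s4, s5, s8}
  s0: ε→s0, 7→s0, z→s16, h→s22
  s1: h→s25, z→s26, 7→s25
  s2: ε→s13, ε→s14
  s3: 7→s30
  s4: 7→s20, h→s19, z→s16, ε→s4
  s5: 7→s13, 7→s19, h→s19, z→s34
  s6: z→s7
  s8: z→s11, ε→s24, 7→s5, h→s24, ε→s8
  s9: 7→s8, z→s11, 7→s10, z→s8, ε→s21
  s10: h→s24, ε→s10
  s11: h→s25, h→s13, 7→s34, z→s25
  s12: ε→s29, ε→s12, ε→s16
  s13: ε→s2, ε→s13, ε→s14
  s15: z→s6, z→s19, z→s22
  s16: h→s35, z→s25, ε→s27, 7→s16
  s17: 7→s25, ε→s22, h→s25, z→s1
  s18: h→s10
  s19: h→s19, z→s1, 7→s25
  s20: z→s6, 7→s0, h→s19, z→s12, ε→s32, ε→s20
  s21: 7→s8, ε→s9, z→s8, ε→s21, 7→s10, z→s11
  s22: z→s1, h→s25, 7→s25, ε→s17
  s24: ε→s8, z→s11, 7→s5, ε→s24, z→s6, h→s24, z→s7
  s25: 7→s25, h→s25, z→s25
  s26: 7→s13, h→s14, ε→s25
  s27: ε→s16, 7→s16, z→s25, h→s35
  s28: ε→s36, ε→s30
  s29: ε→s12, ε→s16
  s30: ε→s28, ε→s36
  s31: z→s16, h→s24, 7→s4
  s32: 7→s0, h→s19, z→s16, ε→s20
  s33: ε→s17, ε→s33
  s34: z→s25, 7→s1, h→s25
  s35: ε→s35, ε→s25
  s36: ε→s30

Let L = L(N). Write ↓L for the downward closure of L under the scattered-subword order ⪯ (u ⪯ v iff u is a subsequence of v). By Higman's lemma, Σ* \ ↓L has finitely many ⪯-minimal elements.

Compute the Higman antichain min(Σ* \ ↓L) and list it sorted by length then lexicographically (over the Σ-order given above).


Antichain: [zh, zz, 7h7, h777, 777hh].

|Q|=37, |F|=16, |δ|=110 (37 ε).
min D↑ (13 st, q0=0, F={8}): 0:h→1,7→2,z→3 1:h→1,7→4,z→5 2:h→6,7→7,z→3 3:h→8,7→3,z→8 4:h→6,7→6,z→9 5:h→8,7→9,z→8 6:h→6,7→8,z→10 7:h→6,7→11,z→3 8:h→8,7→8,z→8 9:h→8,7→10,z→8 10:h→8,7→8,z→8 11:h→12,7→11,z→3 12:h→8,7→8,z→10.
'zh': N↓-sim [26, 15, 5] end={s13,s14,s2,s25,s35} — reject; 2/2 single-dels accept.
'zz': N↓-sim [26, 15, 6] end={s13,s14,s2,s25,s26,s7} — reject; 2/2 deletions ∈↓L.
'7h7': |S_i|=[26, 22, 10, 4] end={s13,s14,s2,s25} — reject; 3/3 del acc.
'h777': |S_i|=[26, 17, 9, 7, 4] end={s13,s14,s2,s25} ∉↓L; 4/4 single-dels accept.
'777hh': |S_i|=[26, 22, 19, 12, 9, 2] end={s14,s25} — reject; 5/5 deletions ∈↓L.
5 obstructions.


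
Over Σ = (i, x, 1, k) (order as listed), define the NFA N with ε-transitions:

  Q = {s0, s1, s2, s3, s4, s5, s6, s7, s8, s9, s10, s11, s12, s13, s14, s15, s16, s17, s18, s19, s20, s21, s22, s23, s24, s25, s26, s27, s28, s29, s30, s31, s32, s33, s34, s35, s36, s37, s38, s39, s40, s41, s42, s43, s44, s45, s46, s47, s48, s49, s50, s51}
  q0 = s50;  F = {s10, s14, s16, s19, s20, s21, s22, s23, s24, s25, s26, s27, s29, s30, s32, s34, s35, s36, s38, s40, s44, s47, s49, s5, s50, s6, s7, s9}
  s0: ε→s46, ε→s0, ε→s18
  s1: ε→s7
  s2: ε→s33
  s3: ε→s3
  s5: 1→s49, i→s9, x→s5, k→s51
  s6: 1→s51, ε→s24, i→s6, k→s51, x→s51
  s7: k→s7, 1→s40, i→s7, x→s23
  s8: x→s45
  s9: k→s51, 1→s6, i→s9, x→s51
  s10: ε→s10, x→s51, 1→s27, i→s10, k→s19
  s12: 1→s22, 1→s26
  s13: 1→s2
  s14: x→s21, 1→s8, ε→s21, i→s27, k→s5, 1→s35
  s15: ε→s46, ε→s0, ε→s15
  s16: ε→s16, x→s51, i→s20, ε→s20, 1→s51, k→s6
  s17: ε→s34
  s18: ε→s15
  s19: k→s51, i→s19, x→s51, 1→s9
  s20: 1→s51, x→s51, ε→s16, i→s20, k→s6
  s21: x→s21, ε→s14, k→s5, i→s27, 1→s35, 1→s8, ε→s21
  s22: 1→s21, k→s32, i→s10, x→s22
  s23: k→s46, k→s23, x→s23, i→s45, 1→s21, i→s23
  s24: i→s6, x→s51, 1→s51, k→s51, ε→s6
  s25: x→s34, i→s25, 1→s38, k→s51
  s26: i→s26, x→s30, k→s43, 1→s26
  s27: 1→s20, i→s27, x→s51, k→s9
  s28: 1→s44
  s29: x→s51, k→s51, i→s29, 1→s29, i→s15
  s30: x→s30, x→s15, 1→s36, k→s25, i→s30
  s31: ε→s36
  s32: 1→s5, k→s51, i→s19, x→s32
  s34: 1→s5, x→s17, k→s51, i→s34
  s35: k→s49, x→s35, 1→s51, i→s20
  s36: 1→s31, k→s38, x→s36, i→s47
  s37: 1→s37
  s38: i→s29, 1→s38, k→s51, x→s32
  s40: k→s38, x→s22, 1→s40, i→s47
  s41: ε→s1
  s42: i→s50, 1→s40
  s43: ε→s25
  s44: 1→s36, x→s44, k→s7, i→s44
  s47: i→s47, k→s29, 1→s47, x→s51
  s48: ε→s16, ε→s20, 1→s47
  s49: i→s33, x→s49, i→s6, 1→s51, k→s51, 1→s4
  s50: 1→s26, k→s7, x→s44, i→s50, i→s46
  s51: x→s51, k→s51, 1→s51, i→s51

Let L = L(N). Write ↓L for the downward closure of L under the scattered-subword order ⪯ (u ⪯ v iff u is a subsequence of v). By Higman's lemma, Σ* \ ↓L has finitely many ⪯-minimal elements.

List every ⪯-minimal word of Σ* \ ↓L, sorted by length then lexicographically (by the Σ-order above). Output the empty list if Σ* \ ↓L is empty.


|Q|=52, |F|=28, |δ|=159 (25 ε).
min D↑ (26 st, q0=0, F={12}): 0:i→0,x→1,1→2,k→3 1:i→1,x→1,1→4,k→3 2:i→2,x→5,1→2,k→6 3:i→3,x→7,1→8,k→3 4:i→9,x→4,1→4,k→10 5:i→5,x→5,1→4,k→6 6:i→6,x→11,1→10,k→12 7:i→7,x→7,1→13,k→7 8:i→9,x→14,1→8,k→10 9:i→9,x→12,1→9,k→15 10:i→15,x→16,1→10,k→12 11:i→11,x→11,1→17,k→12 12:i→12,x→12,1→12,k→12 13:i→18,x→13,1→19,k→17 14:i→20,x→14,1→13,k→16 15:i→15,x→12,1→15,k→12 16:i→21,x→16,1→17,k→12 17:i→22,x→17,1→23,k→12 18:i→18,x→12,1→24,k→22 19:i→24,x→19,1→12,k→23 20:i→20,x→12,1→18,k→21 21:i→21,x→12,1→22,k→12 22:i→22,x→12,1→25,k→12 23:i→25,x→23,1→12,k→12 24:i→24,x→12,1→12,k→25 25:i→25,x→12,1→12,k→12 [Hopcroft].
'1kk': |S_i|=[40, 36, 20, 1] end={s51} ∉↓L; 3/3 del acc.
'x1ix': run [40, 37, 30, 16, 1] end={s51} — reject; 4/4 del acc.
'k1ix': N↓-sim [40, 34, 28, 16, 1] end={s51} ∉↓L; 4/4 deletions ∈↓L.
'kx111': run [40, 34, 24, 16, 11, 2] end={s4,s51} ∉↓L; 5/5 deletions ∈↓L.
4 obstructions.

A = [1kk, x1ix, k1ix, kx111].


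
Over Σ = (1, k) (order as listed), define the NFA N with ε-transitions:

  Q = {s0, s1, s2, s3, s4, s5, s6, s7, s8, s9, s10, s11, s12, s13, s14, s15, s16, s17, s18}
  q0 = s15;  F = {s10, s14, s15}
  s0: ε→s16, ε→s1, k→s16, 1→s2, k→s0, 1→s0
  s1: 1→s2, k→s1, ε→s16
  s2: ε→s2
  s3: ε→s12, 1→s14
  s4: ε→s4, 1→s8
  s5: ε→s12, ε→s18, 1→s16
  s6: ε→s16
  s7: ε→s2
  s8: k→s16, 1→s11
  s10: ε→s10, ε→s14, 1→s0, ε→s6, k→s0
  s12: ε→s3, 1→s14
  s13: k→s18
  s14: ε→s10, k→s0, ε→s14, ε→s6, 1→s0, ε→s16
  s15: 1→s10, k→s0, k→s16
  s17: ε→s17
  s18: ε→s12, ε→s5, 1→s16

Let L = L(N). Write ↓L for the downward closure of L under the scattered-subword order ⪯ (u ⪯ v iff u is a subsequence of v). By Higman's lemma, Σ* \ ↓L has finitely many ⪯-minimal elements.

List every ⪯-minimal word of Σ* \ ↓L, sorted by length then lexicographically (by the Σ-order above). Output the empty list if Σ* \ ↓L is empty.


min(Σ*\↓L) = [k, 11].

|Q|=19, |F|=3, |δ|=42 (21 ε).
min D↑ (3 st, q0=0, F={2}): 0:1→1,k→2 1:1→2,k→2 2:1→2,k→2 [Hopcroft].
'k': run [8, 4] end={s0,s1,s16,s2} ∉↓L; 1/1 del acc.
'11': N↓-sim [8, 7, 4] end={s0,s1,s16,s2} — reject; 2/2 del acc.
2 words, ⪯-incomp.


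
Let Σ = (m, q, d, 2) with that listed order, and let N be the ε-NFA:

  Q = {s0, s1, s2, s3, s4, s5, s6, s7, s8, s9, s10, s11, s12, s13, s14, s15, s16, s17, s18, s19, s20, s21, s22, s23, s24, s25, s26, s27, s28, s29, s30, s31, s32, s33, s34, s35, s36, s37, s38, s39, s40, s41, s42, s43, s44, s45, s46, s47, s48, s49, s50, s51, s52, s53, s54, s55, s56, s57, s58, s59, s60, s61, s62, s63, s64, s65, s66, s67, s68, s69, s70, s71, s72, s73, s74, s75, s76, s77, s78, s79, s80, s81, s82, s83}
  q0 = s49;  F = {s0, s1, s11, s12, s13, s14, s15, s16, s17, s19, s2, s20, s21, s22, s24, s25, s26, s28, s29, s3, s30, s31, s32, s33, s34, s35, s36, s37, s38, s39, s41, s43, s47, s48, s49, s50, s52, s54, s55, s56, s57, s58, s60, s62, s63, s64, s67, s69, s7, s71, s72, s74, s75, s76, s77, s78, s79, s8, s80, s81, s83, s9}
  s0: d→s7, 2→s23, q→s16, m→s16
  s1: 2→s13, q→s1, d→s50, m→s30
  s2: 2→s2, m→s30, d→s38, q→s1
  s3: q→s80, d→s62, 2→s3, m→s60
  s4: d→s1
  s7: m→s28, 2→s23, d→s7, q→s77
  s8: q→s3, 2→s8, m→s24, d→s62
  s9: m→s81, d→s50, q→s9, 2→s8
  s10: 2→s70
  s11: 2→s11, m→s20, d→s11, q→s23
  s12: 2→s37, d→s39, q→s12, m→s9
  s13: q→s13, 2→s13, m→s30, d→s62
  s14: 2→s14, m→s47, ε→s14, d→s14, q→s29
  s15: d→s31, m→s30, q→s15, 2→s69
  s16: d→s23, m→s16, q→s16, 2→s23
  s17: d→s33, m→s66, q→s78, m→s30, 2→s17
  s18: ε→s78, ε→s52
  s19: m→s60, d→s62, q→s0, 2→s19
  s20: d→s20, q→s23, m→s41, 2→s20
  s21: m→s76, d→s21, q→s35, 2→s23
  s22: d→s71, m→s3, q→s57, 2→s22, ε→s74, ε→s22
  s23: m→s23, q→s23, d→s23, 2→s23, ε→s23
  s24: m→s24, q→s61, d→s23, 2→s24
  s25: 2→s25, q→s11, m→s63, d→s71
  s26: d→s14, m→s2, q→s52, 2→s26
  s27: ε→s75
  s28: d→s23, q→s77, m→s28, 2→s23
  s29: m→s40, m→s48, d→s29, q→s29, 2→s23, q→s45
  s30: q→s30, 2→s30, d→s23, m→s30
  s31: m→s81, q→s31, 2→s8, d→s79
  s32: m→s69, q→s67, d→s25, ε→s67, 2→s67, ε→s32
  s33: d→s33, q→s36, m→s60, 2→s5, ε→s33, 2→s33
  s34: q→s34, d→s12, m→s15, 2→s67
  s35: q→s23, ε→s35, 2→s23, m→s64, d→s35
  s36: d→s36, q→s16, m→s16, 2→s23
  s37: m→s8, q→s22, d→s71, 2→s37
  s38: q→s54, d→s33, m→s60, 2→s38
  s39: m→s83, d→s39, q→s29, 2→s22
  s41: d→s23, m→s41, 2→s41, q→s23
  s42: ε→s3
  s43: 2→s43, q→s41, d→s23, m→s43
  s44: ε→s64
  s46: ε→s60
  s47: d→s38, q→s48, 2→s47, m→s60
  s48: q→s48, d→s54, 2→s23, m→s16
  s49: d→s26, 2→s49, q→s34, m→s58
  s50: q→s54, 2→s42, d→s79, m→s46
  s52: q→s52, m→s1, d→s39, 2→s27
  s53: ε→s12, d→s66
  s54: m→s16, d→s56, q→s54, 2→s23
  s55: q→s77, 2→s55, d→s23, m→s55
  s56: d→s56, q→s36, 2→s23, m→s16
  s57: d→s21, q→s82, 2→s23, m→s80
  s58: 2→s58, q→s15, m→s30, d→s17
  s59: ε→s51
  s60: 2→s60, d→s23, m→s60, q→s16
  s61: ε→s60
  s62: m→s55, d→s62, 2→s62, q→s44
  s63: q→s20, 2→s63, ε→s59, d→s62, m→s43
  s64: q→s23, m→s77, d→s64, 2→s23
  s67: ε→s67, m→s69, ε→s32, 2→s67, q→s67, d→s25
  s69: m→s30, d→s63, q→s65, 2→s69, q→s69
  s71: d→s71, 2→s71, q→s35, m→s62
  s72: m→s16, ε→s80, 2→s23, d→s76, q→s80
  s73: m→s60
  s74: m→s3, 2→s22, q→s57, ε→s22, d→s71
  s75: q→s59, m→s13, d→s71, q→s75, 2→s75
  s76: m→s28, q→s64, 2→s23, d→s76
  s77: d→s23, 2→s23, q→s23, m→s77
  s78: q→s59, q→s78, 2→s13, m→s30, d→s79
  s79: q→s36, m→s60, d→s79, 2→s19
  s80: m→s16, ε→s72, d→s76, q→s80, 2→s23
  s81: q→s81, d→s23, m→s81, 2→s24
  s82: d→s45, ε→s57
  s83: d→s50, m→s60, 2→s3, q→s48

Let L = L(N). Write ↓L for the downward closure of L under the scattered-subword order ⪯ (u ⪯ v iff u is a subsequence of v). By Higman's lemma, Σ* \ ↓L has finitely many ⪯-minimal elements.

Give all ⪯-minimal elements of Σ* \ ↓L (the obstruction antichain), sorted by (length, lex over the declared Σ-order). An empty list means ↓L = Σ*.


|Q|=84, |F|=62, |δ|=288 (24 ε).
min D↑ (60 st, q0=0, F={12}): 0:m→1,q→2,d→3,2→0 1:m→4,q→5,d→6,2→1 2:m→5,q→2,d→7,2→8 3:m→9,q→10,d→11,2→3 4:m→4,q→4,d→12,2→4 5:m→4,q→5,d→13,2→14 6:m→4,q→15,d→16,2→6 7:m→17,q→7,d→18,2→19 8:m→14,q→8,d→20,2→8 9:m→4,q→21,d→22,2→9 10:m→21,q→10,d→18,2→23 11:m→24,q→25,d→11,2→11 12:m→12,q→12,d→12,2→12 13:m→26,q→13,d→27,2→28 14:m→4,q→14,d→29,2→14 15:m→4,q→15,d→27,2→30 16:m→31,q→32,d→16,2→16 17:m→26,q→17,d→33,2→28 18:m→34,q→25,d→18,2→35 19:m→28,q→35,d→36,2→19 20:m→29,q→37,d→36,2→20 21:m→4,q→21,d→33,2→30 22:m→31,q→38,d→16,2→22 23:m→30,q→23,d→36,2→23 24:m→31,q→39,d→22,2→24 25:m→39,q→25,d→25,2→12 26:m→26,q→26,d→12,2→40 27:m→31,q→32,d→27,2→41 28:m→40,q→42,d→43,2→28 29:m→44,q→45,d→43,2→29 30:m→4,q→30,d→43,2→30 31:m→31,q→46,d→12,2→31 32:m→46,q→46,d→32,2→12 33:m→31,q→38,d→27,2→42 34:m→31,q→39,d→33,2→42 35:m→42,q→47,d→36,2→35 36:m→43,q→48,d→36,2→36 37:m→45,q→12,d→37,2→37 38:m→46,q→38,d→49,2→12 39:m→46,q→39,d→38,2→12 40:m→40,q→31,d→12,2→40 41:m→31,q→50,d→43,2→41 42:m→31,q→51,d→43,2→42 43:m→52,q→53,d→43,2→43 44:m→44,q→54,d→12,2→44 45:m→54,q→12,d→45,2→45 46:m→46,q→46,d→12,2→12 47:m→51,q→47,d→55,2→12 48:m→53,q→12,d→48,2→12 49:m→46,q→32,d→49,2→12 50:m→46,q→46,d→56,2→12 51:m→46,q→51,d→57,2→12 52:m→52,q→58,d→12,2→52 53:m→58,q→12,d→53,2→12 54:m→54,q→12,d→12,2→54 55:m→57,q→48,d→55,2→12 56:m→59,q→58,d→56,2→12 57:m→59,q→53,d→57,2→12 58:m→58,q→12,d→12,2→12 59:m→59,q→58,d→12,2→12 (ε-aug+det+¬).
'mmd': run [76, 53, 14, 1] end={s23} ∉↓L; 3/3 single-dels accept.
'ddq2': run [76, 68, 44, 22, 1] end={s23} ∉↓L; 4/4 deletions ∈↓L.
'q2dqq': N↓-sim [76, 65, 45, 21, 8, 1] end={s23} rej; 5/5 deletions ∈↓L.
'mddqqd': N↓-sim [76, 53, 42, 20, 9, 3, 1] end={s23} ∉↓L; 6/6 deletions ∈↓L.
'qd2qq2': N↓-sim [76, 65, 52, 37, 27, 14, 1] end={s23} ∉↓L; 6/6 single-dels accept.
5 obstructions.

min(Σ*\↓L) = [mmd, ddq2, q2dqq, mddqqd, qd2qq2].


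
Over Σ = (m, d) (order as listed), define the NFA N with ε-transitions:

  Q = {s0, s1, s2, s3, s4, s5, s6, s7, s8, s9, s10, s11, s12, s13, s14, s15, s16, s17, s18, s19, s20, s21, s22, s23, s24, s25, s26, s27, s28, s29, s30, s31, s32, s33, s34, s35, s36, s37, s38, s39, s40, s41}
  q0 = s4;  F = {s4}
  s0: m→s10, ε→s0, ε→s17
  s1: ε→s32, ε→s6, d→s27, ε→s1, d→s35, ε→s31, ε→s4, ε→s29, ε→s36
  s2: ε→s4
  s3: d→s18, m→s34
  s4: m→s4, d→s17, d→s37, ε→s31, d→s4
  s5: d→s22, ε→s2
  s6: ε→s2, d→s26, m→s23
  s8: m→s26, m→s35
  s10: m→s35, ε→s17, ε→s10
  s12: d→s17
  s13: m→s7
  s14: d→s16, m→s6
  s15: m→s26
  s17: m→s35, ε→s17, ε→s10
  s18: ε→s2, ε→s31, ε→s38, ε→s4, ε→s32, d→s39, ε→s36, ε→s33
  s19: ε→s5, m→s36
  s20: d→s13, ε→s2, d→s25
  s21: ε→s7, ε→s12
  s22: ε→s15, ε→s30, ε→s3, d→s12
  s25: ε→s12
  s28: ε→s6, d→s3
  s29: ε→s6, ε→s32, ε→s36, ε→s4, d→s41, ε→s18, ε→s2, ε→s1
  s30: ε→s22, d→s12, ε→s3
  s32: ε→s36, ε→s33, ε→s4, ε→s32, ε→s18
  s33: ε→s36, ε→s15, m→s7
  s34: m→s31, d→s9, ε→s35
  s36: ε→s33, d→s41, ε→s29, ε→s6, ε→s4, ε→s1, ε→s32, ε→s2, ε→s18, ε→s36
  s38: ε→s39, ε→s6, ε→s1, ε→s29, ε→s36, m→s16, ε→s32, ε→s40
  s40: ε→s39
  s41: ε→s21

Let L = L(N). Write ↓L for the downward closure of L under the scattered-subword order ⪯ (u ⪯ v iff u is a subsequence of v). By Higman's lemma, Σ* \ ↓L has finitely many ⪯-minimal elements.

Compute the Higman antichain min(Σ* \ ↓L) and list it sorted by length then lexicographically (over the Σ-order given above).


min(Σ*\↓L) = [].

|Q|=42, |F|=1, |δ|=102 (68 ε).
min D↑ (1 st, q0=0, F={}): 0:m→0,d→0.
L(D↑) = ∅ ⇒ ↓L = Σ*.


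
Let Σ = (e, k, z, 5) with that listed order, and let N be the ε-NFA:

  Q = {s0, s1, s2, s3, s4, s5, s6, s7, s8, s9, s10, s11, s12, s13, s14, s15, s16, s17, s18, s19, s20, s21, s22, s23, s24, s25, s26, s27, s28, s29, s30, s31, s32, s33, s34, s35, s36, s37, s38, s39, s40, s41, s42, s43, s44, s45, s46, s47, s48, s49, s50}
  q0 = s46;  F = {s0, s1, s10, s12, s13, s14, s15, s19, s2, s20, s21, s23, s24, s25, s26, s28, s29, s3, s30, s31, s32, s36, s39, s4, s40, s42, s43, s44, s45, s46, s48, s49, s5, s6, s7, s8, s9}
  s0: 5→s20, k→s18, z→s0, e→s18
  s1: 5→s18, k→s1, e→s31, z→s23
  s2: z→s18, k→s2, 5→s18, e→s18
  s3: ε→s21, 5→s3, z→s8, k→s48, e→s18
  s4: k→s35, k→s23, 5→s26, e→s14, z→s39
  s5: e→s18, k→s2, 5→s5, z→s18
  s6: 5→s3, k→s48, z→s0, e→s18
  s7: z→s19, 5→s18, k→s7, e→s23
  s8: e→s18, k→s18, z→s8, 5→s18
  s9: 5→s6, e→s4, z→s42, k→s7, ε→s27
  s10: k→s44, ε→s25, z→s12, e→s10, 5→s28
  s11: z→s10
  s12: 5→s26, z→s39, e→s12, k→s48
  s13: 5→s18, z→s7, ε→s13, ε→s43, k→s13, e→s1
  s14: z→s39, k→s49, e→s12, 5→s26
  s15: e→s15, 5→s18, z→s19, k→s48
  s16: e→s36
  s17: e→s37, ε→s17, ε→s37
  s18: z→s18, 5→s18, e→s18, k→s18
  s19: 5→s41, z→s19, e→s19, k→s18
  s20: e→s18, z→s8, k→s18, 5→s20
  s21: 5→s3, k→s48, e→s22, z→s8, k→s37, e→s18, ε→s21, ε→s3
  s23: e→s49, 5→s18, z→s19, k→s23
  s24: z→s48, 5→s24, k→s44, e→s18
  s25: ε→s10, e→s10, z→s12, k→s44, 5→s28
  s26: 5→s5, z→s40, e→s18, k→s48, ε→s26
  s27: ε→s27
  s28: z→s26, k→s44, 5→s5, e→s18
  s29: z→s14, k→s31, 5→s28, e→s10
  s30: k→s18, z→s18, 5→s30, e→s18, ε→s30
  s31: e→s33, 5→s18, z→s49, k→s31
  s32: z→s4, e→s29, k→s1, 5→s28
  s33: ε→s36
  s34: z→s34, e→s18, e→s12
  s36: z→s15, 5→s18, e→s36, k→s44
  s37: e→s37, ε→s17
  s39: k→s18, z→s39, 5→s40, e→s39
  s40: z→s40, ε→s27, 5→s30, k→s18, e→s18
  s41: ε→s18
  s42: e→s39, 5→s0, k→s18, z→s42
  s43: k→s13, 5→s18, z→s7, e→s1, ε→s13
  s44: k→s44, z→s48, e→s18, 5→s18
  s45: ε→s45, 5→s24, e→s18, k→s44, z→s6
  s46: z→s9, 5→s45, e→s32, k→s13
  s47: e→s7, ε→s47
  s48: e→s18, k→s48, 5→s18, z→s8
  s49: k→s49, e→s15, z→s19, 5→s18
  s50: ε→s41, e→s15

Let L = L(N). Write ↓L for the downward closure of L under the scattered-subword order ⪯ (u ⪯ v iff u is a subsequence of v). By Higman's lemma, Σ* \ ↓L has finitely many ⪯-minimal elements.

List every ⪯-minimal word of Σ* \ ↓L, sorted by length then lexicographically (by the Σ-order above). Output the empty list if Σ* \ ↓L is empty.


|Q|=51, |F|=37, |δ|=185 (21 ε).
min D↑ (35 st, q0=0, F={10}): 0:e→1,k→2,z→3,5→4 1:e→5,k→6,z→7,5→8 2:e→6,k→2,z→9,5→10 3:e→7,k→9,z→11,5→12 4:e→10,k→13,z→12,5→14 5:e→15,k→16,z→17,5→8 6:e→16,k→6,z→18,5→10 7:e→17,k→18,z→19,5→20 8:e→10,k→13,z→20,5→21 9:e→18,k→9,z→22,5→10 10:e→10,k→10,z→10,5→10 11:e→19,k→10,z→11,5→23 12:e→10,k→24,z→23,5→25 13:e→10,k→13,z→24,5→10 14:e→10,k→13,z→24,5→14 15:e→15,k→13,z→26,5→8 16:e→27,k→16,z→28,5→10 17:e→26,k→28,z→19,5→20 18:e→28,k→18,z→22,5→10 19:e→19,k→10,z→19,5→29 20:e→10,k→24,z→29,5→21 21:e→10,k→30,z→10,5→21 22:e→22,k→10,z→22,5→10 23:e→10,k→10,z→23,5→31 24:e→10,k→24,z→32,5→10 25:e→10,k→24,z→32,5→25 26:e→26,k→24,z→19,5→20 27:e→27,k→13,z→33,5→10 28:e→33,k→28,z→22,5→10 29:e→10,k→10,z→29,5→34 30:e→10,k→30,z→10,5→10 31:e→10,k→10,z→32,5→31 32:e→10,k→10,z→32,5→10 33:e→33,k→24,z→22,5→10 34:e→10,k→10,z→10,5→34 (ε-aug+det+¬).
'k5': |S_i|=[45, 20, 2] end={s18,s41} rej; 2/2 deletions ∈↓L.
'5e': |S_i|=[45, 22, 4] end={s17,s18,s22,s37} rej; 2/2 deletions ∈↓L.
'zzk': run [45, 30, 11, 1] end={s18} — reject; 3/3 deletions ∈↓L.
'e55z': |S_i|=[45, 32, 12, 4, 1] end={s18} ∉↓L; 4/4 single-dels accept.
'55z5': run [45, 22, 14, 3, 1] end={s18} rej; 4/4 deletions ∈↓L.
'eeeke': N↓-sim [45, 32, 26, 22, 5, 1] end={s18} rej; 5/5 del acc.
6 words, ⪯-incomp.

Antichain: [k5, 5e, zzk, e55z, 55z5, eeeke].


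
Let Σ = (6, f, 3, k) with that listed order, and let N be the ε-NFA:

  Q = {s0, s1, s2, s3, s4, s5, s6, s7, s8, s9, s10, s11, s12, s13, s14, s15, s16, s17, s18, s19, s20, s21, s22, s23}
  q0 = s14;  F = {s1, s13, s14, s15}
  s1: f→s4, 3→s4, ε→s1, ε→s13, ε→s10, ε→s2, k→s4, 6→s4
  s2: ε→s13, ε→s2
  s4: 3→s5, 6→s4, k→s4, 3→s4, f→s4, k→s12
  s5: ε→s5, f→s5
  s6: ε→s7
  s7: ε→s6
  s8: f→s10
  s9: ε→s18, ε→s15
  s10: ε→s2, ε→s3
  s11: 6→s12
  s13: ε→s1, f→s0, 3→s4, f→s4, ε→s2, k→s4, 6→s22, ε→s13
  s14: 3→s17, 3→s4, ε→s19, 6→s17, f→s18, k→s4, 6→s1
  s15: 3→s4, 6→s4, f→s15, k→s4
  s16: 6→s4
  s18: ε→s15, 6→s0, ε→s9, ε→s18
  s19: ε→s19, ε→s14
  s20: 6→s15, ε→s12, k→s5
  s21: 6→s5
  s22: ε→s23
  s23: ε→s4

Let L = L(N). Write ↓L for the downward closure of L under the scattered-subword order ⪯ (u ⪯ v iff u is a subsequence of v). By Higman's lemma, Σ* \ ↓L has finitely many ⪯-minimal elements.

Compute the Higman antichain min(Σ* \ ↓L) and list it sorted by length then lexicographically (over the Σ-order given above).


|Q|=24, |F|=4, |δ|=58 (25 ε).
min D↑ (4 st, q0=0, F={3}): 0:6→1,f→2,3→3,k→3 1:6→3,f→3,3→3,k→3 2:6→3,f→2,3→3,k→3 3:6→3,f→3,3→3,k→3.
'3': N↓-sim [17, 4] end={s12,s17,s4,s5} — reject; 1/1 del acc.
'k': run [17, 3] end={s12,s4,s5} ∉↓L; 1/1 del acc.
'66': |S_i|=[17, 12, 5] end={s12,s22,s23,s4,s5} — reject; 2/2 del acc.
'6f': |S_i|=[17, 12, 4] end={s0,s12,s4,s5} ∉↓L; 2/2 del acc.
'f6': run [17, 7, 4] end={s0,s12,s4,s5} rej; 2/2 del acc.
5 obstructions.

Antichain: [3, k, 66, 6f, f6].


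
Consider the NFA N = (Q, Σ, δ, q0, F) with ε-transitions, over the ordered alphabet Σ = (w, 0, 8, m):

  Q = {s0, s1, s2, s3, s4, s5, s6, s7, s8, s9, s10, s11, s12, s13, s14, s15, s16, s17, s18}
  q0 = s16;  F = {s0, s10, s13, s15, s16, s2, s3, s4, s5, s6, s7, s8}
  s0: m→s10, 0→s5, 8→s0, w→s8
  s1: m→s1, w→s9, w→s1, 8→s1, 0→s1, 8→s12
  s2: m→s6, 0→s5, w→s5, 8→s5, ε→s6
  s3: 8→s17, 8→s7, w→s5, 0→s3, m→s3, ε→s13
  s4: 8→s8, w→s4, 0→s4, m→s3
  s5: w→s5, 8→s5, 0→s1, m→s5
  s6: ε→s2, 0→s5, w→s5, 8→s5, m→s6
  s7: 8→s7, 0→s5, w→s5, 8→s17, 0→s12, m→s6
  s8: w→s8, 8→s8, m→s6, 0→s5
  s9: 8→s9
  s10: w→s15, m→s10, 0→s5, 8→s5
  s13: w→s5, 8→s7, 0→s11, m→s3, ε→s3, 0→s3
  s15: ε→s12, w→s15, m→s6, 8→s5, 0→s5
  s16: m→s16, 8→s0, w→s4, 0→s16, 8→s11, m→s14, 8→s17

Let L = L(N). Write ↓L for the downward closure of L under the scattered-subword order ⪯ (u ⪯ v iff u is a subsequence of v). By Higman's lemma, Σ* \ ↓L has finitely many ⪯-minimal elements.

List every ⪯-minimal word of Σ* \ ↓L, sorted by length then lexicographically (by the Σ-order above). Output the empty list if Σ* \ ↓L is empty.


|Q|=19, |F|=12, |δ|=67 (5 ε).
min D↑ (11 st, q0=0, F={9}): 0:w→1,0→0,8→2,m→0 1:w→1,0→1,8→3,m→4 2:w→3,0→5,8→2,m→6 3:w→3,0→5,8→3,m→7 4:w→5,0→4,8→8,m→4 5:w→5,0→9,8→5,m→5 6:w→10,0→5,8→5,m→6 7:w→5,0→5,8→5,m→7 8:w→5,0→5,8→8,m→7 9:w→9,0→9,8→9,m→9 10:w→10,0→5,8→5,m→7 [Hopcroft].
'800': |S_i|=[18, 13, 4, 3] end={s1,s12,s9} rej; 3/3 deletions ∈↓L.
'wmw0': run [18, 14, 11, 4, 3] end={s1,s12,s9} — reject; 4/4 del acc.
'8m80': run [18, 13, 8, 4, 3] end={s1,s12,s9} ∉↓L; 4/4 del acc.
3 obstructions.

A = [800, wmw0, 8m80].


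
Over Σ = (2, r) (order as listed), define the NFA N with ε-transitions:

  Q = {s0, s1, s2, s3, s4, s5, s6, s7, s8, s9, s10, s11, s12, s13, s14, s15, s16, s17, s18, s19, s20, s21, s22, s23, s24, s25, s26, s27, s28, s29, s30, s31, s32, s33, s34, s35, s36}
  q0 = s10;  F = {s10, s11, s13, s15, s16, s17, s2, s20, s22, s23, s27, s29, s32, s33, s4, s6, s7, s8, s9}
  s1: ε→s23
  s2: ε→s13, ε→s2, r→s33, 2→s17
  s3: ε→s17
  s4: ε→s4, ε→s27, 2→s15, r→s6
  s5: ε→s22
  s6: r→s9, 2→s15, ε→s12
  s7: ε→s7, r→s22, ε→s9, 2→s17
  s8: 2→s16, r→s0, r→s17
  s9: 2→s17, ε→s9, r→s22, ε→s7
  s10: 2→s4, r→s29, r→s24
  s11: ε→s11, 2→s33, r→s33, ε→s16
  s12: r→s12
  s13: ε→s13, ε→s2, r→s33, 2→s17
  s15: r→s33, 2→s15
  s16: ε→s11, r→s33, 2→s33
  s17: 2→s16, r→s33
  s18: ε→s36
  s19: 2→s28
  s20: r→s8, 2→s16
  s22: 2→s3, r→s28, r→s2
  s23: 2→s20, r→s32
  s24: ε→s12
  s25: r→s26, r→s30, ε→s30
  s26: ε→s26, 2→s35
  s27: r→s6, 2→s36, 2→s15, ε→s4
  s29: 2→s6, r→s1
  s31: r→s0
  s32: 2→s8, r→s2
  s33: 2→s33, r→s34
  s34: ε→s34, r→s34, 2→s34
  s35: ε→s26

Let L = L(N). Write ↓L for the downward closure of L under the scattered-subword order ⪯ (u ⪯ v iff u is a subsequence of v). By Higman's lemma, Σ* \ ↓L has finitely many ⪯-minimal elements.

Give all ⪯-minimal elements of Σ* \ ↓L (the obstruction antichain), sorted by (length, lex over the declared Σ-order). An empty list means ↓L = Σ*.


min(Σ*\↓L) = [22rr, rr222r, rrrrrr].

|Q|=37, |F|=19, |δ|=74 (24 ε).
min D↑ (16 st, q0=0, F={10}): 0:2→1,r→2 1:2→3,r→4 2:2→4,r→5 3:2→3,r→6 4:2→3,r→7 5:2→8,r→9 6:2→6,r→10 7:2→11,r→12 8:2→13,r→14 9:2→14,r→15 10:2→10,r→10 11:2→13,r→6 12:2→11,r→15 13:2→6,r→6 14:2→13,r→11 15:2→11,r→6.
'22rr': |S_i|=[27, 21, 8, 2, 1] end={s34} — reject; 4/4 single-dels accept.
'rr222r': |S_i|=[27, 23, 19, 9, 4, 2, 1] end={s34} rej; 6/6 del acc.
'rrrrrr': run [27, 23, 19, 14, 10, 3, 2] end={s12,s34} — reject; 6/6 deletions ∈↓L.
3 words, ⪯-incomp.


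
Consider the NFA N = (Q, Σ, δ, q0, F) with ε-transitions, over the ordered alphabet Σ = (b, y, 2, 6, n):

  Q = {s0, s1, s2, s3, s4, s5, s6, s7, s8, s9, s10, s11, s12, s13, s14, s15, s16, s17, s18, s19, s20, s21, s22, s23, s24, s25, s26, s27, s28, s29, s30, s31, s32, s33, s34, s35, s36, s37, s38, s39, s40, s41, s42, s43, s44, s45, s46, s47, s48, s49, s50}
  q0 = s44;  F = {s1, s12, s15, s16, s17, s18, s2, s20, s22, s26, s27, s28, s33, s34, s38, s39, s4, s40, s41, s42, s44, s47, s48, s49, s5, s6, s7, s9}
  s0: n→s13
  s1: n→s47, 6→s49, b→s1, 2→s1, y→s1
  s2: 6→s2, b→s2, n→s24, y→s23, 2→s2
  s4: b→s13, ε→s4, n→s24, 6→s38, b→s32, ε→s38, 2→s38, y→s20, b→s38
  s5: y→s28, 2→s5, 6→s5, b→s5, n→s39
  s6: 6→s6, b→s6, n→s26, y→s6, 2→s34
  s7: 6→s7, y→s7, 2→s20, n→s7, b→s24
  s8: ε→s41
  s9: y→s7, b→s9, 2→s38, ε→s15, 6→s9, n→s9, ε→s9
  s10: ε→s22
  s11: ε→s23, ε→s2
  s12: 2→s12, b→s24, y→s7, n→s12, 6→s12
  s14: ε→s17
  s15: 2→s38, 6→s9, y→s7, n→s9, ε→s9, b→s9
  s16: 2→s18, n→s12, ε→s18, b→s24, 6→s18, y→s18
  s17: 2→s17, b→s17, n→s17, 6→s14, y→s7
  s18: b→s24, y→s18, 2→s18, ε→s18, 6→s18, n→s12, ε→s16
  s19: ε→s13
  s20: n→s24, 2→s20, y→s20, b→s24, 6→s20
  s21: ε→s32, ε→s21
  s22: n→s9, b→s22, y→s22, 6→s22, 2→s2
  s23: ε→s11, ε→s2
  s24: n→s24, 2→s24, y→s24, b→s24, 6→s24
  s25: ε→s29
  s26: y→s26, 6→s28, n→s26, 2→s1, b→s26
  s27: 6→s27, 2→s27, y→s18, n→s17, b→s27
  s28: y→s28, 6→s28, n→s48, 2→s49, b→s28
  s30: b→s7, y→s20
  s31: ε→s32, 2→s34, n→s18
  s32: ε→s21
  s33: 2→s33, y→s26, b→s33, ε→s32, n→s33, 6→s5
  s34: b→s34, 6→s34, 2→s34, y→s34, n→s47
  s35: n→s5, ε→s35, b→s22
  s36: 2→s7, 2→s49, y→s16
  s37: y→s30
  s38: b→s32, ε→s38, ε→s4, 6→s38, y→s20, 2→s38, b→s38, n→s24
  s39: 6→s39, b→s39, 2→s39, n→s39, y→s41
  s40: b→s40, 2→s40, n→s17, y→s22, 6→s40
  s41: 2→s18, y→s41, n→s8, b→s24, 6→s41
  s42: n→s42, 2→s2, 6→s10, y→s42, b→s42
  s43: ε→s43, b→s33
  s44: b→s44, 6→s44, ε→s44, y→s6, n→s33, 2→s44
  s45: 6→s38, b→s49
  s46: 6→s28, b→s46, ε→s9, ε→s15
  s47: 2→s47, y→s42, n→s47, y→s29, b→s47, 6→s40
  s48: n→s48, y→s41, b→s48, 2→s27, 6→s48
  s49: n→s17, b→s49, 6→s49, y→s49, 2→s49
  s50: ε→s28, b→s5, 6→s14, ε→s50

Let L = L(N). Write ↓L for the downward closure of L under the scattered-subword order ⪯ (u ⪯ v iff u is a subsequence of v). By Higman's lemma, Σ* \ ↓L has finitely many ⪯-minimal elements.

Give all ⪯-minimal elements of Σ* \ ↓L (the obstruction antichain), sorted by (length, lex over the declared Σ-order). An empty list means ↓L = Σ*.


Antichain: [n6nyb, y2ny2n].

|Q|=51, |F|=28, |δ|=198 (31 ε).
min D↑ (26 st, q0=0, F={19}): 0:b→0,y→1,2→0,6→0,n→2 1:b→1,y→1,2→3,6→1,n→4 2:b→2,y→4,2→2,6→5,n→2 3:b→3,y→3,2→3,6→3,n→6 4:b→4,y→4,2→7,6→8,n→4 5:b→5,y→8,2→5,6→5,n→9 6:b→6,y→10,2→6,6→11,n→6 7:b→7,y→7,2→7,6→12,n→6 8:b→8,y→8,2→12,6→8,n→13 9:b→9,y→14,2→9,6→9,n→9 10:b→10,y→10,2→15,6→16,n→10 11:b→11,y→16,2→11,6→11,n→17 12:b→12,y→12,2→12,6→12,n→17 13:b→13,y→14,2→18,6→13,n→13 14:b→19,y→14,2→20,6→14,n→14 15:b→15,y→15,2→15,6→15,n→19 16:b→16,y→16,2→15,6→16,n→21 17:b→17,y→22,2→17,6→17,n→17 18:b→18,y→20,2→18,6→18,n→17 19:b→19,y→19,2→19,6→19,n→19 20:b→19,y→20,2→20,6→20,n→23 21:b→21,y→22,2→24,6→21,n→21 22:b→19,y→22,2→25,6→22,n→22 23:b→19,y→22,2→23,6→23,n→23 24:b→24,y→25,2→24,6→24,n→19 25:b→19,y→25,2→25,6→25,n→19 [Hopcroft].
'n6nyb': N↓-sim [38, 35, 29, 20, 8, 1] end={s24} ∉↓L; 5/5 del acc.
'y2ny2n': N↓-sim [38, 34, 28, 22, 17, 10, 1] end={s24} — reject; 6/6 deletions ∈↓L.
2 obstructions.
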